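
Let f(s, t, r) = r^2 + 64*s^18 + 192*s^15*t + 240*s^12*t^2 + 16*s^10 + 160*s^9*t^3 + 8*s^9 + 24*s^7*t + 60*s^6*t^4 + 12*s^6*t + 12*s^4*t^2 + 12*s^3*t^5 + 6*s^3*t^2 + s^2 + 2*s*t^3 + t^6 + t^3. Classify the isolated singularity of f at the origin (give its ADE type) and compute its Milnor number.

Type A_{2}, Milnor number mu = 2.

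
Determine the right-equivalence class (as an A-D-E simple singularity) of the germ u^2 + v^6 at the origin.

A_{5}

The Hessian of f at 0 is [[2, 0], [0, 0]] with rank 1, so corank 1. A Groebner basis of the Jacobian ideal J(f) in C{u,v} is {v^5, u}; counting standard monomials gives mu = 5. Corank 1: A-series; mu = 5 gives A_5.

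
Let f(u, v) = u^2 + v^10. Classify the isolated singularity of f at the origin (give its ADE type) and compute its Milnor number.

Type A9, Milnor number mu = 9.

The Hessian of f at 0 is [[2, 0], [0, 0]] with rank 1, so corank 1. A Groebner basis of the Jacobian ideal J(f) in C{u,v} is {v^9, u}; counting standard monomials gives mu = 9. Corank 1: A-series; mu = 9 gives A_9.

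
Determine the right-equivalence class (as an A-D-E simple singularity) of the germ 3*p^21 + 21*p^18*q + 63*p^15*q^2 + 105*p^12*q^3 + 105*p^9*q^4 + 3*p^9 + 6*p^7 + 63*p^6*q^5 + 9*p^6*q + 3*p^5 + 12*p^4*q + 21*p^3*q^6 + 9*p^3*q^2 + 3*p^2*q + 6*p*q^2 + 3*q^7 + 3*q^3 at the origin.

D8

The Hessian of f at 0 has rank 0. Corank 2; j^3 = 3*q*(p + q)^2 has shape L^2 M (L != M), so D-series; mu = 8 gives D_8.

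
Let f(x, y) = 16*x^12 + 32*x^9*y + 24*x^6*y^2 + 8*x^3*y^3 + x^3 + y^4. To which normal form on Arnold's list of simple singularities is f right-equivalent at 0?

E_{6}

The Hessian of f at 0 is [[0, 0], [0, 0]] with rank 0, so corank 2. A Groebner basis of the Jacobian ideal J(f) in C{x,y} is {y^3, x^2}; counting standard monomials gives mu = 6. Corank 2; j^3 = x^3 is a perfect cube, so E-series; the 4-jet and mu = 6 give E_6.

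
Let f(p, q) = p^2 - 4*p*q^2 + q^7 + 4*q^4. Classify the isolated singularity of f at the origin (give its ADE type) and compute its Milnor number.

Type A_{6}, Milnor number mu = 6.

The Hessian of f at 0 has rank 1. Corank 1: A-series; mu = 6 gives A_6.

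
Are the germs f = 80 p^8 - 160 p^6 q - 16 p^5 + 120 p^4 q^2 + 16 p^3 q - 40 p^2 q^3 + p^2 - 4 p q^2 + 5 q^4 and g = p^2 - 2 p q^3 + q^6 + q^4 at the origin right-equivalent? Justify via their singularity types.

The Hessian of f at 0 has rank 1. Corank 1: A-series; mu = 3 gives A_3. The Hessian of g at 0 has rank 1. Corank 1: A-series; mu = 3 gives A_3. Both have type A_3, hence right-equivalent.

Yes.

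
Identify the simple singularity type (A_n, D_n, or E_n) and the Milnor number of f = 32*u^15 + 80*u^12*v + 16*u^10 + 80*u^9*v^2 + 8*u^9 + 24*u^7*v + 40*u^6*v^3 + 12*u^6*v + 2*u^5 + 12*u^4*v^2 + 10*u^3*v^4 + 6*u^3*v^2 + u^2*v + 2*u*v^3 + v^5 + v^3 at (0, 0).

Type D4, Milnor number mu = 4.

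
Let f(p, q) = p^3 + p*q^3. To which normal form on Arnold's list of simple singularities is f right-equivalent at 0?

E7

The Hessian of f at 0 has rank 0. Corank 2; j^3 = p^3 is a perfect cube, so E-series; the 4-jet and mu = 7 give E_7.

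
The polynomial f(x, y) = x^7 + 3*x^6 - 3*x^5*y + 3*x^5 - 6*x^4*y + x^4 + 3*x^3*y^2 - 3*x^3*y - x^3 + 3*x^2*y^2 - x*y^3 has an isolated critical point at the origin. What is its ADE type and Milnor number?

The Hessian of f at 0 has rank 0. Corank 2; j^3 = -x^3 is a perfect cube, so E-series; the 4-jet and mu = 7 give E_7.

Type E7, Milnor number mu = 7.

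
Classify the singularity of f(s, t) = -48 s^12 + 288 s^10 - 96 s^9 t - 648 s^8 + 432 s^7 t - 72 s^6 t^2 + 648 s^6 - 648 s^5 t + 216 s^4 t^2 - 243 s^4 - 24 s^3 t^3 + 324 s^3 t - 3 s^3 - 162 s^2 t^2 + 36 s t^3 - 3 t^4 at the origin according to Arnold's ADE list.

The Hessian of f at 0 is [[0, 0], [0, 0]] with rank 0, so corank 2. A Groebner basis of the Jacobian ideal J(f) in C{s,t} is {t^4, s*t^2 - t^3/9, s^2}; counting standard monomials gives mu = 6. Corank 2; j^3 = -3*s^3 is a perfect cube, so E-series; the 4-jet and mu = 6 give E_6.

E_6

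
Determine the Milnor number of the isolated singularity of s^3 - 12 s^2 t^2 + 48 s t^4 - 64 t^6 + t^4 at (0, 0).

The Hessian of f at 0 has rank 0. Corank 2; j^3 = s^3 is a perfect cube, so E-series; the 4-jet and mu = 6 give E_6.

6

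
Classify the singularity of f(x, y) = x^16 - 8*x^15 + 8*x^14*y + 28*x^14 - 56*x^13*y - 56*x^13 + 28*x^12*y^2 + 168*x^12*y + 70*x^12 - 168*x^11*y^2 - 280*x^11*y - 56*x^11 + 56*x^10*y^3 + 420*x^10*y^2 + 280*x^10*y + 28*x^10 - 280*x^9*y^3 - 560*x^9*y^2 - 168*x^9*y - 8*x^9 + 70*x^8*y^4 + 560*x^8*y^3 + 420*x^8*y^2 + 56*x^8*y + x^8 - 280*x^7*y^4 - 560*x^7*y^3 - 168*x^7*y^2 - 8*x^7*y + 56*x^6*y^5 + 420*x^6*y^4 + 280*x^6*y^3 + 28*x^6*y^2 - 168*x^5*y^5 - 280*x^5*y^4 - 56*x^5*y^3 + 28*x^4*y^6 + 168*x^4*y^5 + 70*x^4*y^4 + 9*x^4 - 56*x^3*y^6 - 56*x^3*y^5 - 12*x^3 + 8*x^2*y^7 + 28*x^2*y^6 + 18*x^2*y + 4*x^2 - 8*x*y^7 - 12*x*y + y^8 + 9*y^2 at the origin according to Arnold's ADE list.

A_7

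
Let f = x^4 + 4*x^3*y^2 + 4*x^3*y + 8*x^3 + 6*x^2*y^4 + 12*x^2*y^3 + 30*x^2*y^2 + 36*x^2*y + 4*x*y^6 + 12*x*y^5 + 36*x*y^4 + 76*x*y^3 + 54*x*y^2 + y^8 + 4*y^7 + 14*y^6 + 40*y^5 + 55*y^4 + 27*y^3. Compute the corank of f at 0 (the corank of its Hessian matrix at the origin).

2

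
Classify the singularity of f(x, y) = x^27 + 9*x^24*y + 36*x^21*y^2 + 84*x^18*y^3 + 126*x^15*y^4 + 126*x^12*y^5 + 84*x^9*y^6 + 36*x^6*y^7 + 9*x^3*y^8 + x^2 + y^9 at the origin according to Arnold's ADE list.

The Hessian of f at 0 is [[2, 0], [0, 0]] with rank 1, so corank 1. A Groebner basis of the Jacobian ideal J(f) in C{x,y} is {y^8, x}; counting standard monomials gives mu = 8. Corank 1: A-series; mu = 8 gives A_8.

A8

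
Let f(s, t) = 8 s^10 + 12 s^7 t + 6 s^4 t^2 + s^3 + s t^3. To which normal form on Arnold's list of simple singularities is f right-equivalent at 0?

E_7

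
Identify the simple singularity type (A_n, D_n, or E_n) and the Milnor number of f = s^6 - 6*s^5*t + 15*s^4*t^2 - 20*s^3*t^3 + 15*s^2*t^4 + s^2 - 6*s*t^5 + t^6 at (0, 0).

Type A5, Milnor number mu = 5.

The Hessian of f at 0 has rank 1. Corank 1: A-series; mu = 5 gives A_5.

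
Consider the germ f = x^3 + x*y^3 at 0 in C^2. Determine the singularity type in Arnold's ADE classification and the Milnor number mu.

Type E_7, Milnor number mu = 7.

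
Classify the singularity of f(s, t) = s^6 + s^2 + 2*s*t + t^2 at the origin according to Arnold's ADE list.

A_{5}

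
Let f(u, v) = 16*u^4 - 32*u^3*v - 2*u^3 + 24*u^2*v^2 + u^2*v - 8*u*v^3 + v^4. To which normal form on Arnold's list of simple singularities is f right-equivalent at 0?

The Hessian of f at 0 is [[0, 0], [0, 0]] with rank 0, so corank 2. A Groebner basis of the Jacobian ideal J(f) in C{u,v} is {u*v^2, u*v/8 + v^3, u^2 - u*v/2}; counting standard monomials gives mu = 5. Corank 2; j^3 = -u^2*(2*u - v) has shape L^2 M (L != M), so D-series; mu = 5 gives D_5.

D_5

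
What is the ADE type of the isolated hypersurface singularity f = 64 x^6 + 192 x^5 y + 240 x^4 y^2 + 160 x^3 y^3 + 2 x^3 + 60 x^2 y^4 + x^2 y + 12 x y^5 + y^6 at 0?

D_7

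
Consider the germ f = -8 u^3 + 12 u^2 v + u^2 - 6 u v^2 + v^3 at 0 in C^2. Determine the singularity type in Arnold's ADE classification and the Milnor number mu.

Type A_{2}, Milnor number mu = 2.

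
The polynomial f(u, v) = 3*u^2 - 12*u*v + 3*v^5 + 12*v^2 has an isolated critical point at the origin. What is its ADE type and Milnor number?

The Hessian of f at 0 has rank 1. Corank 1: A-series; mu = 4 gives A_4.

Type A_4, Milnor number mu = 4.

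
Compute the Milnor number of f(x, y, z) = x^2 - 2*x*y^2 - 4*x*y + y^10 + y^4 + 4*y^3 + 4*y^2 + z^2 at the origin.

9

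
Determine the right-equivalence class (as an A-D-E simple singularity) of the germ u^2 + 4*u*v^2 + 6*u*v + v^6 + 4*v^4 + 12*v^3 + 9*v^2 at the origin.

A5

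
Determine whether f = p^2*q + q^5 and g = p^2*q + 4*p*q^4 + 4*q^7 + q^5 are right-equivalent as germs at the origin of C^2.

Yes.

The Hessian of f at 0 has rank 0. Corank 2; j^3 = p^2*q has shape L^2 M (L != M), so D-series; mu = 6 gives D_6. The Hessian of g at 0 has rank 0. Corank 2; j^3 = p^2*q has shape L^2 M (L != M), so D-series; mu = 6 gives D_6. Both have type D_6, hence right-equivalent.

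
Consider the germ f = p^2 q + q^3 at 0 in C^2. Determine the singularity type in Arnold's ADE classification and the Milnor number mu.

Type D_4, Milnor number mu = 4.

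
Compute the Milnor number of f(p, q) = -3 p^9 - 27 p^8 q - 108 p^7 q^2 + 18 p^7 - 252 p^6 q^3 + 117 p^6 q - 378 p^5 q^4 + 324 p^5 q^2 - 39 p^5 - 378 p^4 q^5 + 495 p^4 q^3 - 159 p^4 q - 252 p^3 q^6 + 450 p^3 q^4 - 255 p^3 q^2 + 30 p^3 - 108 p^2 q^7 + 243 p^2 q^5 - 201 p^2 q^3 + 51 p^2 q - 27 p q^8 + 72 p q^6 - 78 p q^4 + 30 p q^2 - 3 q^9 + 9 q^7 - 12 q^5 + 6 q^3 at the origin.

4

The Hessian of f at 0 has rank 0. Corank 2; j^3 = 3*(2*p + q)*(5*p^2 + 6*p*q + 2*q^2) splits into three distinct lines over C (the quadratic factor has nonzero discriminant), so D_4.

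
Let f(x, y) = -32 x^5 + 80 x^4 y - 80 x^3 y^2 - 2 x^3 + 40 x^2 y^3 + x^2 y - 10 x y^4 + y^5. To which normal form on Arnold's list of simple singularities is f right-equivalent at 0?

The Hessian of f at 0 has rank 0. Corank 2; j^3 = -x^2*(2*x - y) has shape L^2 M (L != M), so D-series; mu = 6 gives D_6.

D_{6}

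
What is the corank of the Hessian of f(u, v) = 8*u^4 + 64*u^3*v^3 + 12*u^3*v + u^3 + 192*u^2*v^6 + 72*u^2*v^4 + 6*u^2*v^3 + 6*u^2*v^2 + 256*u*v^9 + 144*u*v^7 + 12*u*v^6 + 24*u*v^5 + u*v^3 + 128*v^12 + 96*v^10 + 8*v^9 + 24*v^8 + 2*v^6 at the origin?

Hessian at 0 has rank 0.

2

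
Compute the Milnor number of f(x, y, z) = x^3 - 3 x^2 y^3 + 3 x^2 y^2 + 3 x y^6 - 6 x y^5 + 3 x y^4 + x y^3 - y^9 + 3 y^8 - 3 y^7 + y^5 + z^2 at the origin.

7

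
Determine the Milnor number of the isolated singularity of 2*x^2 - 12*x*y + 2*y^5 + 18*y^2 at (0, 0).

4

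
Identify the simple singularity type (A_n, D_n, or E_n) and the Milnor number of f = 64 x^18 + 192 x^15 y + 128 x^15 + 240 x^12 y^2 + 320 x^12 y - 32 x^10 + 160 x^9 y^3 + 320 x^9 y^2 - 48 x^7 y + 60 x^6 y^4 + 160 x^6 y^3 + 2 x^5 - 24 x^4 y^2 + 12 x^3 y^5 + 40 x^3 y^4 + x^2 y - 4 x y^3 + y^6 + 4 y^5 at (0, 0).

The Hessian of f at 0 has rank 0. Corank 2; j^3 = x^2*y has shape L^2 M (L != M), so D-series; mu = 7 gives D_7.

Type D_7, Milnor number mu = 7.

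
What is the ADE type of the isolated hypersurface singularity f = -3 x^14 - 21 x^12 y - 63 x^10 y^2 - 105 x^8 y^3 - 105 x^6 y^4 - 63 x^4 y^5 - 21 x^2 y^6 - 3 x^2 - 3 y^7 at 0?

A6

The Hessian of f at 0 has rank 1. Corank 1: A-series; mu = 6 gives A_6.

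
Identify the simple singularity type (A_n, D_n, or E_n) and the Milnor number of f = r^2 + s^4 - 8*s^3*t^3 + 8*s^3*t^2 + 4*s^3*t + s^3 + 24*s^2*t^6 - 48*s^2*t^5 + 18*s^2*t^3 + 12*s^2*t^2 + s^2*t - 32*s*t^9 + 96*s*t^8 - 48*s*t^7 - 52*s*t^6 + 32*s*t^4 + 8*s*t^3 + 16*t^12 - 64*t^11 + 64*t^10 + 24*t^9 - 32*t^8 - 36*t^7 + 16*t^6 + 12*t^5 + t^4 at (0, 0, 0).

The Hessian of f at 0 has rank 1. Corank 2; j^3 = s^2*(s + t) has shape L^2 M (L != M), so D-series; mu = 5 gives D_5.

Type D5, Milnor number mu = 5.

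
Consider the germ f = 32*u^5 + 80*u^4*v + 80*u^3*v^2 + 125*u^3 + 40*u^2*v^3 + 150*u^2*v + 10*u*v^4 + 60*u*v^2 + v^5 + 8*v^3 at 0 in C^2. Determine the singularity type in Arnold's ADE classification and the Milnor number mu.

Type E8, Milnor number mu = 8.

The Hessian of f at 0 has rank 0. Corank 2; j^3 = (5*u + 2*v)^3 is a perfect cube, so E-series; the 5-jet and mu = 8 give E_8.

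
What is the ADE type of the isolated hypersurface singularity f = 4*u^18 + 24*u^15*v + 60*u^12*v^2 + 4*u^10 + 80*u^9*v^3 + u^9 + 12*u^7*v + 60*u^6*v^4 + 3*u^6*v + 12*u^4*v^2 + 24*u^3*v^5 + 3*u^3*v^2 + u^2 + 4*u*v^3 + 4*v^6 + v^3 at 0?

The Hessian of f at 0 has rank 1. Corank 1: A-series; mu = 2 gives A_2.

A_2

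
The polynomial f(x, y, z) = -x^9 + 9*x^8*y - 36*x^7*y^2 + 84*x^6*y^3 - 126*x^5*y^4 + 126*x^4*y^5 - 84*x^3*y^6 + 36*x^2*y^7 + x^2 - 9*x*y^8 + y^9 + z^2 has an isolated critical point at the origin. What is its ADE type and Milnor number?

The Hessian of f at 0 is [[2, 0, 0], [0, 0, 0], [0, 0, 2]] with rank 2, so corank 1. A Groebner basis of the Jacobian ideal J(f) in C{x,y,z} is {y^8, x, z}; counting standard monomials gives mu = 8. Corank 1: A-series; mu = 8 gives A_8.

Type A_8, Milnor number mu = 8.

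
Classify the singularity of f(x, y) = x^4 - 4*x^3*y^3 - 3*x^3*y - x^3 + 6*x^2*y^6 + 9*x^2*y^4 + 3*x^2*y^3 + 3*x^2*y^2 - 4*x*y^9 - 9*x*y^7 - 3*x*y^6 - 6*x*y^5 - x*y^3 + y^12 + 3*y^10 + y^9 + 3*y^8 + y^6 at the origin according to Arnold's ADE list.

E_7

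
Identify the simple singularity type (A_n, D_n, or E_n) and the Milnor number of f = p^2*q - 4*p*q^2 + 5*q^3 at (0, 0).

Type D4, Milnor number mu = 4.

The Hessian of f at 0 has rank 0. Corank 2; j^3 = q*(p^2 - 4*p*q + 5*q^2) splits into three distinct lines over C (the quadratic factor has nonzero discriminant), so D_4.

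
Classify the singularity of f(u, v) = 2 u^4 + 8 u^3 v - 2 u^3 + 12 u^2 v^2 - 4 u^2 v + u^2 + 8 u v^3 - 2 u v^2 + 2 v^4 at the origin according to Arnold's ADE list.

A3

The Hessian of f at 0 is [[2, 0], [0, 0]] with rank 1, so corank 1. A Groebner basis of the Jacobian ideal J(f) in C{u,v} is {u^2, u*v, -u + v^2}; counting standard monomials gives mu = 3. Corank 1: A-series; mu = 3 gives A_3.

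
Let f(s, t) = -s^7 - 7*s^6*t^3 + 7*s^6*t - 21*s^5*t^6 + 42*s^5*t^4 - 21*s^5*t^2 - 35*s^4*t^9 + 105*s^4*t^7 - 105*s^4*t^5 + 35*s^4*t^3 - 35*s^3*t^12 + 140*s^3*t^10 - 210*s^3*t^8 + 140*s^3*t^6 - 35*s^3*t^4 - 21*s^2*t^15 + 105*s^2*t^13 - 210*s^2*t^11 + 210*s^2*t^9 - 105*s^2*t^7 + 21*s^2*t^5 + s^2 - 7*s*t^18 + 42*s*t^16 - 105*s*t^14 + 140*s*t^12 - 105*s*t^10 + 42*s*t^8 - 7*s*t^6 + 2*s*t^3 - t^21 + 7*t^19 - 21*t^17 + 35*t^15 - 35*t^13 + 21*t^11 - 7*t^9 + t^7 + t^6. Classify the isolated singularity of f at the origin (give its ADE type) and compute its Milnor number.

The Hessian of f at 0 is [[2, 0], [0, 0]] with rank 1, so corank 1. A Groebner basis of the Jacobian ideal J(f) in C{s,t} is {s + t^3, s^2}; counting standard monomials gives mu = 6. Corank 1: A-series; mu = 6 gives A_6.

Type A_6, Milnor number mu = 6.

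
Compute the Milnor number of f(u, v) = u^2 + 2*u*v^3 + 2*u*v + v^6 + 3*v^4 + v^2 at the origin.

3

The Hessian of f at 0 has rank 1. Corank 1: A-series; mu = 3 gives A_3.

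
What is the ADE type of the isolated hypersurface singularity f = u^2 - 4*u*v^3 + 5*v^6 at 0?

A5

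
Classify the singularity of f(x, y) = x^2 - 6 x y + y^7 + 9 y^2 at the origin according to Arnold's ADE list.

The Hessian of f at 0 has rank 1. Corank 1: A-series; mu = 6 gives A_6.

A6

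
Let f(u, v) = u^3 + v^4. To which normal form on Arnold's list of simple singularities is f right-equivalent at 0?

E_6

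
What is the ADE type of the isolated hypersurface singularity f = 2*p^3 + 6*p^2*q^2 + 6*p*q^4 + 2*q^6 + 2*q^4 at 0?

The Hessian of f at 0 is [[0, 0], [0, 0]] with rank 0, so corank 2. A Groebner basis of the Jacobian ideal J(f) in C{p,q} is {p^3, p^2*q, p^2/2 + p*q^2, q^3}; counting standard monomials gives mu = 6. Corank 2; j^3 = 2*p^3 is a perfect cube, so E-series; the 4-jet and mu = 6 give E_6.

E_{6}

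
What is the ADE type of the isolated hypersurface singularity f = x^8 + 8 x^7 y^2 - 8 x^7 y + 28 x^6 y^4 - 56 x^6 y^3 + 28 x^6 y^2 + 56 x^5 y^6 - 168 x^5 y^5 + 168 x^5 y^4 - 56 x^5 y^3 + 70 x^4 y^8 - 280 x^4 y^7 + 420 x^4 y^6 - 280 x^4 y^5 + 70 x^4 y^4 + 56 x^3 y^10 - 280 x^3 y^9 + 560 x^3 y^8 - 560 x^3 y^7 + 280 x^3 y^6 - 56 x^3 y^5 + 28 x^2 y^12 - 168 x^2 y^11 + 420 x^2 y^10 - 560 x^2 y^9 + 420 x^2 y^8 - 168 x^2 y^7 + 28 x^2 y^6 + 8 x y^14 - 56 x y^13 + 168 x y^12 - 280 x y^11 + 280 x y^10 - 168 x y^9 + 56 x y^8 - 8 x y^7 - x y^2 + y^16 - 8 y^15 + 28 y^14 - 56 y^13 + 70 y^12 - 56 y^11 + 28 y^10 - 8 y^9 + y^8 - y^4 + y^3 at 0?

D9

The Hessian of f at 0 has rank 0. Corank 2; j^3 = -y^2*(x - y) has shape L^2 M (L != M), so D-series; mu = 9 gives D_9.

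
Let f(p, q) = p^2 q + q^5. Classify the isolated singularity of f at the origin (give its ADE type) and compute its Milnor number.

Type D_{6}, Milnor number mu = 6.

The Hessian of f at 0 has rank 0. Corank 2; j^3 = p^2*q has shape L^2 M (L != M), so D-series; mu = 6 gives D_6.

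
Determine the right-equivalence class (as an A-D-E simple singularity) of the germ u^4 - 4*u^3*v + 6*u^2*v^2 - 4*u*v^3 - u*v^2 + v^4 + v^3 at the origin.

D_{5}

The Hessian of f at 0 has rank 0. Corank 2; j^3 = -v^2*(u - v) has shape L^2 M (L != M), so D-series; mu = 5 gives D_5.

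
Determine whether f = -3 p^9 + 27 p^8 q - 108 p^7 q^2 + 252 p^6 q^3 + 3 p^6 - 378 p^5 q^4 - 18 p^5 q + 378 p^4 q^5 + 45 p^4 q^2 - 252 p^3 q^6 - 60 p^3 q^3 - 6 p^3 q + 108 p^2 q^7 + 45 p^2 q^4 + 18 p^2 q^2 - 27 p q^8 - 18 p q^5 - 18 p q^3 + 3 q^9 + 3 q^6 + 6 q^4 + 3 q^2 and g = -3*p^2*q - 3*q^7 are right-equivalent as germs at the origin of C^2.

No.

The Hessian of f at 0 is [[0, 0], [0, 6]] with rank 1, so corank 1. A Groebner basis of the Jacobian ideal J(f) in C{p,q} is {p^2*q^2, p^3 - 3*p^2*q + 3*p*q^2 - q, q^3}; counting standard monomials gives mu = 8. Corank 1: A-series; mu = 8 gives A_8. The Hessian of g at 0 is [[0, 0], [0, 0]] with rank 0, so corank 2. A Groebner basis of the Jacobian ideal J(g) in C{p,q} is {p^2/7 + q^6, p^3, p*q}; counting standard monomials gives mu = 8. Corank 2; j^3 = -3*p^2*q has shape L^2 M (L != M), so D-series; mu = 8 gives D_8. f is A_8 but g is D_8, hence not right-equivalent.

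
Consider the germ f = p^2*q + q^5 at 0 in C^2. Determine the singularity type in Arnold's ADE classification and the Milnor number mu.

Type D6, Milnor number mu = 6.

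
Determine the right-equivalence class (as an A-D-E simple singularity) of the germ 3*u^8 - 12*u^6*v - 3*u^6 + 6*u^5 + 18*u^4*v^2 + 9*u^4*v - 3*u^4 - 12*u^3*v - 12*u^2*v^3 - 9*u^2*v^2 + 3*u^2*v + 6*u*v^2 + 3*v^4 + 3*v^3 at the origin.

D_{5}

The Hessian of f at 0 has rank 0. Corank 2; j^3 = 3*v*(u + v)^2 has shape L^2 M (L != M), so D-series; mu = 5 gives D_5.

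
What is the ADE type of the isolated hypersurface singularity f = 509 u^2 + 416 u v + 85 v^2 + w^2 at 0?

The Hessian of f at 0 has rank 3. Corank 0: nondegenerate Morse point, so A_1.

A_1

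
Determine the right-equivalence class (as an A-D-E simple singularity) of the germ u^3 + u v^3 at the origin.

E_7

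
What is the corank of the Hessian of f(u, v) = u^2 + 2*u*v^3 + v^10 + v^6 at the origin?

1

Hessian at 0 has rank 1.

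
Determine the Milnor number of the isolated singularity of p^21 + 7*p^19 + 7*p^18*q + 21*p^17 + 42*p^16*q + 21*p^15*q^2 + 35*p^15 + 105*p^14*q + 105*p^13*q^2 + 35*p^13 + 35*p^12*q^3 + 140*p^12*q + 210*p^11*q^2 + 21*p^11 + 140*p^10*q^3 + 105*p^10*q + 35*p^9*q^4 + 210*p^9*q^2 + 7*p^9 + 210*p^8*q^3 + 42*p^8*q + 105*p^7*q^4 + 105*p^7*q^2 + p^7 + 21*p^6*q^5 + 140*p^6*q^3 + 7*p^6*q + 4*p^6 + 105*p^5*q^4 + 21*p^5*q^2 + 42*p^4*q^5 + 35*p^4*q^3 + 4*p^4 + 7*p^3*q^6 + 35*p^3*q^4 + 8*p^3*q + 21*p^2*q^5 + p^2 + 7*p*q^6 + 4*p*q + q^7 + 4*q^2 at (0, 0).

6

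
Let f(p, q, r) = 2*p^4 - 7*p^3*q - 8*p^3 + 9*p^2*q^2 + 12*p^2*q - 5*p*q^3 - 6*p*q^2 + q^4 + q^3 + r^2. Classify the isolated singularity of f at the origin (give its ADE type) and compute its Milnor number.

Type E7, Milnor number mu = 7.

The Hessian of f at 0 has rank 1. Corank 2; j^3 = -(2*p - q)^3 is a perfect cube, so E-series; the 4-jet and mu = 7 give E_7.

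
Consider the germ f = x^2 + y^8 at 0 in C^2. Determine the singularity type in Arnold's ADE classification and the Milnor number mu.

Type A7, Milnor number mu = 7.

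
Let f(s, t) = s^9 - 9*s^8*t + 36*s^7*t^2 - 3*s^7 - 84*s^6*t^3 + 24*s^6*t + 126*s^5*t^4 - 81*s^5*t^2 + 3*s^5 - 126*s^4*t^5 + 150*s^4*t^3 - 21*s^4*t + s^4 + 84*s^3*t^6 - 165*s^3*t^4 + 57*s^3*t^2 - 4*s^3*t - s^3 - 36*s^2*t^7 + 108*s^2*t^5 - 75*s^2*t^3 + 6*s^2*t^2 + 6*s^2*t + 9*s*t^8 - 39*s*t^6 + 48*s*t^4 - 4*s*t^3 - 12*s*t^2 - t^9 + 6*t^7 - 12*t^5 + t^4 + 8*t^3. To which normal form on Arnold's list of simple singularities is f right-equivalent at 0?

The Hessian of f at 0 is [[0, 0], [0, 0]] with rank 0, so corank 2. A Groebner basis of the Jacobian ideal J(f) in C{s,t} is {t^4, s*t^2 - 5*t^3/3, s^2 - 4*s*t + 4*t^2}; counting standard monomials gives mu = 6. Corank 2; j^3 = -(s - 2*t)^3 is a perfect cube, so E-series; the 4-jet and mu = 6 give E_6.

E_{6}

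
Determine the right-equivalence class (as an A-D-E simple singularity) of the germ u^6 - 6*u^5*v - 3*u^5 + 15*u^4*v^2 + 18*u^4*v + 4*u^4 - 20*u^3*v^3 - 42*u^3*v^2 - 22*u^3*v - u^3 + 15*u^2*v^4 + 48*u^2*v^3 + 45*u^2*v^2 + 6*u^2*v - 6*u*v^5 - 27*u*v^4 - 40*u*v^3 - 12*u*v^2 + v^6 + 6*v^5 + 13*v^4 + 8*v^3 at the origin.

E6

The Hessian of f at 0 has rank 0. Corank 2; j^3 = -(u - 2*v)^3 is a perfect cube, so E-series; the 4-jet and mu = 6 give E_6.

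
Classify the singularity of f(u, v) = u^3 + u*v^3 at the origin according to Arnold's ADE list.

The Hessian of f at 0 has rank 0. Corank 2; j^3 = u^3 is a perfect cube, so E-series; the 4-jet and mu = 7 give E_7.

E_{7}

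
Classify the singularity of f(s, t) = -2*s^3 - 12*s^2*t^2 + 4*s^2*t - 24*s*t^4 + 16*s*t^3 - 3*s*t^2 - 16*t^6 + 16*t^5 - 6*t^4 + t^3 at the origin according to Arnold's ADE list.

D_{4}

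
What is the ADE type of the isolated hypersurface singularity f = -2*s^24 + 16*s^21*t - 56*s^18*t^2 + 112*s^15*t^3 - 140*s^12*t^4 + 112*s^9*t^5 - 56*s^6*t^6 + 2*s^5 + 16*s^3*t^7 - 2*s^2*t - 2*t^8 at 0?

D_9

The Hessian of f at 0 has rank 0. Corank 2; j^3 = -2*s^2*t has shape L^2 M (L != M), so D-series; mu = 9 gives D_9.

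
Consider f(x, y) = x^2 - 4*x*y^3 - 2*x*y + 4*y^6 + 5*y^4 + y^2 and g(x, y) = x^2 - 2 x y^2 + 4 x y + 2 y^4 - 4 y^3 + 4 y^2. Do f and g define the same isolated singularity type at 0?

The Hessian of f at 0 has rank 1. Corank 1: A-series; mu = 3 gives A_3. The Hessian of g at 0 has rank 1. Corank 1: A-series; mu = 3 gives A_3. Both have type A_3, hence right-equivalent.

Yes.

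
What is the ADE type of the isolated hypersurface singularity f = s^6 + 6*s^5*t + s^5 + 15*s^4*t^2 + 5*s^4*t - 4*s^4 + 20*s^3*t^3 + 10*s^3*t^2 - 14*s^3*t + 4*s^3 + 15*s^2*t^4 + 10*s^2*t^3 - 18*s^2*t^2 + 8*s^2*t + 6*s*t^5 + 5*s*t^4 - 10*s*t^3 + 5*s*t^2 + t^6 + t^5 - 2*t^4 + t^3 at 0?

D_{7}

The Hessian of f at 0 has rank 0. Corank 2; j^3 = (s + t)*(2*s + t)^2 has shape L^2 M (L != M), so D-series; mu = 7 gives D_7.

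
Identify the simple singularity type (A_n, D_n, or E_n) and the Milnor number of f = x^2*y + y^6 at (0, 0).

The Hessian of f at 0 has rank 0. Corank 2; j^3 = x^2*y has shape L^2 M (L != M), so D-series; mu = 7 gives D_7.

Type D7, Milnor number mu = 7.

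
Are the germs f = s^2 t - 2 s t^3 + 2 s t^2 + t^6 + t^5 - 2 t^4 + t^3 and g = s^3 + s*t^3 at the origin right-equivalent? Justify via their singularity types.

The Hessian of f at 0 is [[0, 0], [0, 0]] with rank 0, so corank 2. A Groebner basis of the Jacobian ideal J(f) in C{s,t} is {s^3 - s^2/2 - 5*s*t^2/2 - 5*s*t/2 - 2*t^2, s^2*t + s^2/6 + 11*s*t^2/6 + 7*s*t/6 + t^2, -s*t + t^3 - t^2}; counting standard monomials gives mu = 7. Corank 2; j^3 = t*(s + t)^2 has shape L^2 M (L != M), so D-series; mu = 7 gives D_7. The Hessian of g at 0 is [[0, 0], [0, 0]] with rank 0, so corank 2. A Groebner basis of the Jacobian ideal J(g) in C{s,t} is {s^3, s*t^2, 3*s^2 + t^3}; counting standard monomials gives mu = 7. Corank 2; j^3 = s^3 is a perfect cube, so E-series; the 4-jet and mu = 7 give E_7. f is D_7 but g is E_7, hence not right-equivalent.

No.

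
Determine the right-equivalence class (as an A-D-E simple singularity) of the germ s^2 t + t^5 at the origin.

The Hessian of f at 0 is [[0, 0], [0, 0]] with rank 0, so corank 2. A Groebner basis of the Jacobian ideal J(f) in C{s,t} is {s^2/5 + t^4, s^3, s*t}; counting standard monomials gives mu = 6. Corank 2; j^3 = s^2*t has shape L^2 M (L != M), so D-series; mu = 6 gives D_6.

D_{6}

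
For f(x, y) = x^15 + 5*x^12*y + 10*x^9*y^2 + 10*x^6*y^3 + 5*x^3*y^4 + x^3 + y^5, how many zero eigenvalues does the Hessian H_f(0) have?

The Hessian at 0 is [[0, 0], [0, 0]] of rank 0; hence corank 2.

2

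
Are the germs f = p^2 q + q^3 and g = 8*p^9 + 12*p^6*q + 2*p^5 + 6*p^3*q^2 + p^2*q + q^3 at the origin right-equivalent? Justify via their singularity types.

The Hessian of f at 0 has rank 0. Corank 2; j^3 = q*(p^2 + q^2) splits into three distinct lines over C (the quadratic factor has nonzero discriminant), so D_4. The Hessian of g at 0 has rank 0. Corank 2; j^3 = q*(p^2 + q^2) splits into three distinct lines over C (the quadratic factor has nonzero discriminant), so D_4. Both have type D_4, hence right-equivalent.

Yes.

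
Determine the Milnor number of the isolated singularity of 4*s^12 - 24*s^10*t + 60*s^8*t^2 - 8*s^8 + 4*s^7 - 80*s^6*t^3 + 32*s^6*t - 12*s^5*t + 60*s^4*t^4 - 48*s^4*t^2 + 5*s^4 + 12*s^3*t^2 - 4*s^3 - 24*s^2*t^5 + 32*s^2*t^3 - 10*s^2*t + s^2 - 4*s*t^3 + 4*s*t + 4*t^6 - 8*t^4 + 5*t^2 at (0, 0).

1

The Hessian of f at 0 is [[2, 4], [4, 10]] with rank 2, so corank 0. A Groebner basis of the Jacobian ideal J(f) in C{s,t} is {s, t}; counting standard monomials gives mu = 1. Corank 0: nondegenerate Morse point, so A_1.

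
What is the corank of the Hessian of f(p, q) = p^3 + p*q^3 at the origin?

2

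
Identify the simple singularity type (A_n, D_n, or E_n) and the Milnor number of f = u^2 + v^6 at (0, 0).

Type A_{5}, Milnor number mu = 5.

The Hessian of f at 0 has rank 1. Corank 1: A-series; mu = 5 gives A_5.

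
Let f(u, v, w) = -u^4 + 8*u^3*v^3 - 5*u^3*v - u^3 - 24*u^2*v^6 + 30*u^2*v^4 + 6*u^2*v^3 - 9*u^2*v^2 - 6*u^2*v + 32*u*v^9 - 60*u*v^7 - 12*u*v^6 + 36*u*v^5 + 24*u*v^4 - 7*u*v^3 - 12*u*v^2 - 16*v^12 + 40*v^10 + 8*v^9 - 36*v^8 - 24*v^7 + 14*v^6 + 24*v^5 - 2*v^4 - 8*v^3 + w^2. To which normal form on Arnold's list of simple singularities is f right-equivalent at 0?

E_7

The Hessian of f at 0 is [[0, 0, 0], [0, 0, 0], [0, 0, 2]] with rank 1, so corank 2. A Groebner basis of the Jacobian ideal J(f) in C{u,v,w} is {3*u^2 + 12*u*v + v^4 - v^3 + 12*v^2, u^3 + 18*u^2 + 72*u*v + 2*v^3 + 72*v^2, u^2*v - 7*u^2 - 28*u*v - 5*v^3/3 - 28*v^2, 2*u^2 + u*v^2 + 8*u*v + 4*v^3/3 + 8*v^2, w}; counting standard monomials gives mu = 7. Corank 2; j^3 = -(u + 2*v)^3 is a perfect cube, so E-series; the 4-jet and mu = 7 give E_7.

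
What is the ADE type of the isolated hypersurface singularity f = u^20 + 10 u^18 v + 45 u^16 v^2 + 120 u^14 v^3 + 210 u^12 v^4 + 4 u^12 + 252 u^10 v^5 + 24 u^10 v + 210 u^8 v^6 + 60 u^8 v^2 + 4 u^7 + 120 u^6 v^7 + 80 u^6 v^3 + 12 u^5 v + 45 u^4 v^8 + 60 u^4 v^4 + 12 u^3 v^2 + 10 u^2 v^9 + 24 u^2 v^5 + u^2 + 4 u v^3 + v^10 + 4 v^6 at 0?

A9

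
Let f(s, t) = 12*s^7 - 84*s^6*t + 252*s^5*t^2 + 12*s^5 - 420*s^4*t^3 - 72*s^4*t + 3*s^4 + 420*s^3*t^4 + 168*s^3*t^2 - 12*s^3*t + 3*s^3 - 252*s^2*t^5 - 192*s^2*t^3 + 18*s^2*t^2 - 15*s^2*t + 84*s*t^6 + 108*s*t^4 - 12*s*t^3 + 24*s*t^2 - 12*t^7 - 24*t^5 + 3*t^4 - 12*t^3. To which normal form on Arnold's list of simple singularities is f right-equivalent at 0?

The Hessian of f at 0 has rank 0. Corank 2; j^3 = 3*(s - 2*t)^2*(s - t) has shape L^2 M (L != M), so D-series; mu = 5 gives D_5.

D_{5}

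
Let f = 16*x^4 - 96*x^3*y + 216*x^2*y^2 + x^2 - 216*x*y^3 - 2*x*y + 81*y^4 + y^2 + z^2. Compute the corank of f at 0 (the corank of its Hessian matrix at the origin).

1

The Hessian at 0 is [[2, -2, 0], [-2, 2, 0], [0, 0, 2]] of rank 2; hence corank 1.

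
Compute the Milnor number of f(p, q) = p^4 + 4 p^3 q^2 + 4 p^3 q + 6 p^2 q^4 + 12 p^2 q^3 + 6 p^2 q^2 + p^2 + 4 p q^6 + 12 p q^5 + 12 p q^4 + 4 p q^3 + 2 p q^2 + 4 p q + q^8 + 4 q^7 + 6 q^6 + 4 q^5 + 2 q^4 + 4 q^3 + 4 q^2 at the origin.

The Hessian of f at 0 is [[2, 4], [4, 8]] with rank 1, so corank 1. A Groebner basis of the Jacobian ideal J(f) in C{p,q} is {p^2 + 4*p + 8*q, p*q - 2*p - 4*q, p + q^2 + 2*q}; counting standard monomials gives mu = 3. Corank 1: A-series; mu = 3 gives A_3.

3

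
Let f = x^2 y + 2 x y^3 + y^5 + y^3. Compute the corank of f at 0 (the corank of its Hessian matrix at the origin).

The Hessian at 0 is [[0, 0], [0, 0]] of rank 0; hence corank 2.

2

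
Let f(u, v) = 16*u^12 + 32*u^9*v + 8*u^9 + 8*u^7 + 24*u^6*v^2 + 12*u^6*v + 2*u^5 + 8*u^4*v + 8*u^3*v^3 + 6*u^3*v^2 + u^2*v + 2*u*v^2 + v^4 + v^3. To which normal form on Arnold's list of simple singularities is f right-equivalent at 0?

D_{5}

The Hessian of f at 0 has rank 0. Corank 2; j^3 = v*(u + v)^2 has shape L^2 M (L != M), so D-series; mu = 5 gives D_5.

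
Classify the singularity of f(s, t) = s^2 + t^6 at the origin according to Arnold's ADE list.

The Hessian of f at 0 has rank 1. Corank 1: A-series; mu = 5 gives A_5.

A_{5}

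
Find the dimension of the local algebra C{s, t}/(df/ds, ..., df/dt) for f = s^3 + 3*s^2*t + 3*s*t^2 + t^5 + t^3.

8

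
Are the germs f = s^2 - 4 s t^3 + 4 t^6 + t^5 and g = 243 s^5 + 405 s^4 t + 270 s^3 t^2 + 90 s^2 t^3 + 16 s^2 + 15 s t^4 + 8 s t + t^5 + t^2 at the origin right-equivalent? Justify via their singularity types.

Yes.

The Hessian of f at 0 is [[2, 0], [0, 0]] with rank 1, so corank 1. A Groebner basis of the Jacobian ideal J(f) in C{s,t} is {-s/2 + t^3, s^2, s*t}; counting standard monomials gives mu = 4. Corank 1: A-series; mu = 4 gives A_4. The Hessian of g at 0 is [[32, 8], [8, 2]] with rank 1, so corank 1. A Groebner basis of the Jacobian ideal J(g) in C{s,t} is {t^4, s + t/4}; counting standard monomials gives mu = 4. Corank 1: A-series; mu = 4 gives A_4. Both have type A_4, hence right-equivalent.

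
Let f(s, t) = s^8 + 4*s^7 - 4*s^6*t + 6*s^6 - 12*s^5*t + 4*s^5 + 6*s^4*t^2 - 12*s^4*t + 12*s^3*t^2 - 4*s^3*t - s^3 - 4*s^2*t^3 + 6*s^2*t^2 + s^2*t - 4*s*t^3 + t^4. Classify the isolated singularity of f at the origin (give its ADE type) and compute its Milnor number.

The Hessian of f at 0 has rank 0. Corank 2; j^3 = -s^2*(s - t) has shape L^2 M (L != M), so D-series; mu = 5 gives D_5.

Type D_{5}, Milnor number mu = 5.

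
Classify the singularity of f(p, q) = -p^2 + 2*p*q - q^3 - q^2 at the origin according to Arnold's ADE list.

A_{2}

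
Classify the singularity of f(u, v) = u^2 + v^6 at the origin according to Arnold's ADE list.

A_{5}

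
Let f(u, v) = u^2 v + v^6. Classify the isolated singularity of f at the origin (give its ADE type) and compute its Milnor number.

The Hessian of f at 0 has rank 0. Corank 2; j^3 = u^2*v has shape L^2 M (L != M), so D-series; mu = 7 gives D_7.

Type D_{7}, Milnor number mu = 7.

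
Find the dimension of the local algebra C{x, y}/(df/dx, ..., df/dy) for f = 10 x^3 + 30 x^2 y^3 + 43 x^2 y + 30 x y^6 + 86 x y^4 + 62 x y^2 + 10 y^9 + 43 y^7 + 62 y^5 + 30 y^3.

4

The Hessian of f at 0 is [[0, 0], [0, 0]] with rank 0, so corank 2. A Groebner basis of the Jacobian ideal J(f) in C{x,y} is {y^3, x^2 - 26*y^2/11, x*y + 17*y^2/11}; counting standard monomials gives mu = 4. Corank 2; j^3 = (2*x + 3*y)*(5*x^2 + 14*x*y + 10*y^2) splits into three distinct lines over C (the quadratic factor has nonzero discriminant), so D_4.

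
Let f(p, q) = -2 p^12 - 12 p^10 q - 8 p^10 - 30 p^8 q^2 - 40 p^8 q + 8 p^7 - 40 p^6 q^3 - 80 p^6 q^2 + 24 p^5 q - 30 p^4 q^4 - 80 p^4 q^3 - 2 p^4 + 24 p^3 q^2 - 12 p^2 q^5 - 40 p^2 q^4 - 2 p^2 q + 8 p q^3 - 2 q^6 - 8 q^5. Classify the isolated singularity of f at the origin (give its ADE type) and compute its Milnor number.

Type D7, Milnor number mu = 7.

The Hessian of f at 0 is [[0, 0], [0, 0]] with rank 0, so corank 2. A Groebner basis of the Jacobian ideal J(f) in C{p,q} is {p^3, p^2*q + 2*p^2/3 - 4*p*q^2/3, -p*q/2 + q^3}; counting standard monomials gives mu = 7. Corank 2; j^3 = -2*p^2*q has shape L^2 M (L != M), so D-series; mu = 7 gives D_7.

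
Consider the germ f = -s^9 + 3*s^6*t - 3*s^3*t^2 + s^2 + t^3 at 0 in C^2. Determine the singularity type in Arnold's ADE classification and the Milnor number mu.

Type A2, Milnor number mu = 2.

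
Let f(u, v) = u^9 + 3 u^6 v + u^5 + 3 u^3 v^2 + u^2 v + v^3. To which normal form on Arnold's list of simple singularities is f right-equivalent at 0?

The Hessian of f at 0 has rank 0. Corank 2; j^3 = v*(u^2 + v^2) splits into three distinct lines over C (the quadratic factor has nonzero discriminant), so D_4.

D4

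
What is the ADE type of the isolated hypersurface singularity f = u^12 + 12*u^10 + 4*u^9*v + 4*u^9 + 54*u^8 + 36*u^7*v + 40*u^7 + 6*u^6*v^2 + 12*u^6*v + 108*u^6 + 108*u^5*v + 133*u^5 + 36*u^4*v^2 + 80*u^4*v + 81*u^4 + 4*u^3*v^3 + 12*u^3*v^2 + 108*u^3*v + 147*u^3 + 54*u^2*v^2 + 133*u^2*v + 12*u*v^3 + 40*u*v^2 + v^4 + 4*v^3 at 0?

D5

The Hessian of f at 0 has rank 0. Corank 2; j^3 = (3*u + v)*(7*u + 2*v)^2 has shape L^2 M (L != M), so D-series; mu = 5 gives D_5.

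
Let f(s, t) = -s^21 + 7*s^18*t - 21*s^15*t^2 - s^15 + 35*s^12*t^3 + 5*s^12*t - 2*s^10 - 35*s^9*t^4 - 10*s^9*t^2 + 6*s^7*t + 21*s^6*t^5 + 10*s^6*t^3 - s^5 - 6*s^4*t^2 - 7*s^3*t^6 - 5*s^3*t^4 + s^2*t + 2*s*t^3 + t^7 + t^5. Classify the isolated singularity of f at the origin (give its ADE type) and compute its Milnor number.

The Hessian of f at 0 has rank 0. Corank 2; j^3 = s^2*t has shape L^2 M (L != M), so D-series; mu = 8 gives D_8.

Type D8, Milnor number mu = 8.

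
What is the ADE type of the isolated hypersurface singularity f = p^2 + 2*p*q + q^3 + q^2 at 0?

A_{2}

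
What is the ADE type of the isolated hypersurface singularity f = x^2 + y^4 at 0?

The Hessian of f at 0 is [[2, 0], [0, 0]] with rank 1, so corank 1. A Groebner basis of the Jacobian ideal J(f) in C{x,y} is {y^3, x}; counting standard monomials gives mu = 3. Corank 1: A-series; mu = 3 gives A_3.

A3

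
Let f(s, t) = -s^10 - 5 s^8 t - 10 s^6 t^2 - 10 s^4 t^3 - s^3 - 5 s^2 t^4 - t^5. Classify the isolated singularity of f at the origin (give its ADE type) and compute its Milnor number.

Type E_8, Milnor number mu = 8.

The Hessian of f at 0 is [[0, 0], [0, 0]] with rank 0, so corank 2. A Groebner basis of the Jacobian ideal J(f) in C{s,t} is {t^4, s^2}; counting standard monomials gives mu = 8. Corank 2; j^3 = -s^3 is a perfect cube, so E-series; the 5-jet and mu = 8 give E_8.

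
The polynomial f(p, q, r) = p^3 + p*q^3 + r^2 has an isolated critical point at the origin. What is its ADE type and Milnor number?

The Hessian of f at 0 has rank 1. Corank 2; j^3 = p^3 is a perfect cube, so E-series; the 4-jet and mu = 7 give E_7.

Type E_{7}, Milnor number mu = 7.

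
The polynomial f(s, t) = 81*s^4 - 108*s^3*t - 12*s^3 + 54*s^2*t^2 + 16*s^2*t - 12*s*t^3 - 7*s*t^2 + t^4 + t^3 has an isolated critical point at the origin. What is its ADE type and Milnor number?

Type D_5, Milnor number mu = 5.

The Hessian of f at 0 is [[0, 0], [0, 0]] with rank 0, so corank 2. A Groebner basis of the Jacobian ideal J(f) in C{s,t} is {s*t^2 + 2*s*t/3 - t^2/3, 4*s*t/3 + t^3 - 2*t^2/3, s^2 - 5*s*t/6 + t^2/6}; counting standard monomials gives mu = 5. Corank 2; j^3 = -(2*s - t)^2*(3*s - t) has shape L^2 M (L != M), so D-series; mu = 5 gives D_5.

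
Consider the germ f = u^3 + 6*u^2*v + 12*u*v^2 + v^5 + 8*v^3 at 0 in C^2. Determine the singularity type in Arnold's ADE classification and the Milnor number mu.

Type E_{8}, Milnor number mu = 8.

The Hessian of f at 0 is [[0, 0], [0, 0]] with rank 0, so corank 2. A Groebner basis of the Jacobian ideal J(f) in C{u,v} is {v^4, u^2 + 4*u*v + 4*v^2}; counting standard monomials gives mu = 8. Corank 2; j^3 = (u + 2*v)^3 is a perfect cube, so E-series; the 5-jet and mu = 8 give E_8.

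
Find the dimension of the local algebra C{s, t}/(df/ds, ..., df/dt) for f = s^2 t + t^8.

The Hessian of f at 0 has rank 0. Corank 2; j^3 = s^2*t has shape L^2 M (L != M), so D-series; mu = 9 gives D_9.

9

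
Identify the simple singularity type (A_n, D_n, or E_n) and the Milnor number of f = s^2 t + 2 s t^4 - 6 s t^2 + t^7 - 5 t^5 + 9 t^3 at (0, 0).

Type D_6, Milnor number mu = 6.

The Hessian of f at 0 is [[0, 0], [0, 0]] with rank 0, so corank 2. A Groebner basis of the Jacobian ideal J(f) in C{s,t} is {s*t + t^4 - 3*t^2, s*t^2 - 3*t^3, s^2 - 11*s*t + 24*t^2}; counting standard monomials gives mu = 6. Corank 2; j^3 = t*(s - 3*t)^2 has shape L^2 M (L != M), so D-series; mu = 6 gives D_6.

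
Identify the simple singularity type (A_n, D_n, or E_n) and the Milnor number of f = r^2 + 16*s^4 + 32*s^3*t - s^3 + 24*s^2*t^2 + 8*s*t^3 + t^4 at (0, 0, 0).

The Hessian of f at 0 has rank 1. Corank 2; j^3 = -s^3 is a perfect cube, so E-series; the 4-jet and mu = 6 give E_6.

Type E6, Milnor number mu = 6.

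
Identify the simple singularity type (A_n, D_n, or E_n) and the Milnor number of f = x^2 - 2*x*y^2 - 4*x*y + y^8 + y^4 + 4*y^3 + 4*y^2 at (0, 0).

Type A_7, Milnor number mu = 7.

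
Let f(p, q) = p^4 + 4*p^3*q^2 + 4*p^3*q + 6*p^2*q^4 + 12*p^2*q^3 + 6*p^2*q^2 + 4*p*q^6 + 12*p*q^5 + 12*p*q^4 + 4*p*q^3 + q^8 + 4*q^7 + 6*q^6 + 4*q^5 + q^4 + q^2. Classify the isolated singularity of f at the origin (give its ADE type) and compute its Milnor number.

The Hessian of f at 0 has rank 1. Corank 1: A-series; mu = 3 gives A_3.

Type A_3, Milnor number mu = 3.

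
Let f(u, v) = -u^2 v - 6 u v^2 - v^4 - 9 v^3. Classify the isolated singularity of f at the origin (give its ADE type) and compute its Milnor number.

Type D_{5}, Milnor number mu = 5.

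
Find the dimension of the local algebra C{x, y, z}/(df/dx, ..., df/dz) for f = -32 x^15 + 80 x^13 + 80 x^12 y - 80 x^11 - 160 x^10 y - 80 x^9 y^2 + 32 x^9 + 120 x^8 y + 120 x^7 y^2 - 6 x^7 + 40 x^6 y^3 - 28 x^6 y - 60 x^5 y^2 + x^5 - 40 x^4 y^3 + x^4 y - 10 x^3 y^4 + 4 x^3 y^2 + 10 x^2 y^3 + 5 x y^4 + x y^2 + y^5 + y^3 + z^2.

The Hessian of f at 0 is [[0, 0, 0], [0, 0, 0], [0, 0, 2]] with rank 1, so corank 2. A Groebner basis of the Jacobian ideal J(f) in C{x,y,z} is {x^4 + y^2/5, y^3, x*y + 7*y^2/5, z}; counting standard monomials gives mu = 6. Corank 2; j^3 = y^2*(x + y) has shape L^2 M (L != M), so D-series; mu = 6 gives D_6.

6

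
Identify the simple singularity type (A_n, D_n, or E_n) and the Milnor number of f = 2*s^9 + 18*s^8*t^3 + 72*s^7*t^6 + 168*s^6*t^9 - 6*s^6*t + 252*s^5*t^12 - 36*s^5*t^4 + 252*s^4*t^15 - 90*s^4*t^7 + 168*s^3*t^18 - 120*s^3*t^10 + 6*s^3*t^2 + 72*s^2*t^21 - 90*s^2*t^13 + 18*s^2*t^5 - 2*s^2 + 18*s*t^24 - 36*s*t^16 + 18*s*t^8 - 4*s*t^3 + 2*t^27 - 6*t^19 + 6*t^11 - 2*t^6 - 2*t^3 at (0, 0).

Type A_{2}, Milnor number mu = 2.

The Hessian of f at 0 has rank 1. Corank 1: A-series; mu = 2 gives A_2.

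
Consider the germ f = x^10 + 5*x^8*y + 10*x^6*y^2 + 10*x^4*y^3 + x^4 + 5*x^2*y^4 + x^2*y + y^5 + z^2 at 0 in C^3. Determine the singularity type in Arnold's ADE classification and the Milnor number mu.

The Hessian of f at 0 has rank 1. Corank 2; j^3 = x^2*y has shape L^2 M (L != M), so D-series; mu = 6 gives D_6.

Type D_{6}, Milnor number mu = 6.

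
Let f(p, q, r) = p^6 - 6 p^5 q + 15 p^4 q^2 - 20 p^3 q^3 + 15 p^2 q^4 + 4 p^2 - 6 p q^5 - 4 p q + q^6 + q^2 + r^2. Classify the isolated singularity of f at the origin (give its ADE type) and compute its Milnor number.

Type A_{5}, Milnor number mu = 5.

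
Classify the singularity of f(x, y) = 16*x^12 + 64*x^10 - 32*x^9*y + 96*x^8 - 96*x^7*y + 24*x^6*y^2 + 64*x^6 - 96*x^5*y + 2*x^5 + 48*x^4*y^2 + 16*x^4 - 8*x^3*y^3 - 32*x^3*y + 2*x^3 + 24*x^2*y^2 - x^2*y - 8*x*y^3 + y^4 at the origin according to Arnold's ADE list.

D5

The Hessian of f at 0 has rank 0. Corank 2; j^3 = x^2*(2*x - y) has shape L^2 M (L != M), so D-series; mu = 5 gives D_5.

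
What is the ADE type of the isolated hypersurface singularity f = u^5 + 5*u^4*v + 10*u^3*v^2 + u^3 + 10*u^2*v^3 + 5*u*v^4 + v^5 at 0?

The Hessian of f at 0 is [[0, 0], [0, 0]] with rank 0, so corank 2. A Groebner basis of the Jacobian ideal J(f) in C{u,v} is {v^5, u*v^3 + v^4/4, u^2}; counting standard monomials gives mu = 8. Corank 2; j^3 = u^3 is a perfect cube, so E-series; the 5-jet and mu = 8 give E_8.

E_8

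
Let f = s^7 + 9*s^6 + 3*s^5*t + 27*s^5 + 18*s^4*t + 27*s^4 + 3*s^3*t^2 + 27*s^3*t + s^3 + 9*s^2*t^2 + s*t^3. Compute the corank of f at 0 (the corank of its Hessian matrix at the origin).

2

Hessian at 0 has rank 0.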